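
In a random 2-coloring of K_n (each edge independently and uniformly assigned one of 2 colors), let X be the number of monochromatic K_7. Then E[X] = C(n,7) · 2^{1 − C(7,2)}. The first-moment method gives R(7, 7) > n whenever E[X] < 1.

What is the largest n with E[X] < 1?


We need C(n, 7) · 2^{1 − 21} < 1, i.e. C(n, 7) < 2^{21 − 1} = 1048576.
Check values of n near the boundary:
  n = 23: C(23, 7) = 245157; 245157 < 1048576? YES
  n = 24: C(24, 7) = 346104; 346104 < 1048576? YES
  n = 25: C(25, 7) = 480700; 480700 < 1048576? YES
  n = 26: C(26, 7) = 657800; 657800 < 1048576? YES
  n = 27: C(27, 7) = 888030; 888030 < 1048576? YES
  n = 28: C(28, 7) = 1184040; 1184040 < 1048576? NO
  n = 29: C(29, 7) = 1560780; 1560780 < 1048576? NO
  n = 30: C(30, 7) = 2035800; 2035800 < 1048576? NO
The largest n with C(n, 7) < 1048576 is n = 27 (where E[X] = 444015/524288 ≈ 0.8469). Hence R(7, 7) > 27, i.e. R(7, 7) ≥ 28.

Largest n = 27; hence R(7, 7) > 27.


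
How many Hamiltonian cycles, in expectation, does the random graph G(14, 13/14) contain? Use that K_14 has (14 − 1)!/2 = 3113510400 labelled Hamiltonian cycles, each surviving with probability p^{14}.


K_14 has (14 − 1)!/2 = 3113510400 labelled Hamiltonian cycles.
For each such Hamiltonian cycle H, let X_H = 1 if all 14 edges of H are present in G. Then P[X_H = 1] = p^{14} = (13/14)^{14} = 3937376385699289/11112006825558016.
By linearity: E[X] = Σ_H E[X_H] = 3113510400 · p^{14} = 3113510400 · 3937376385699289/11112006825558016 = 3420497300666614836525/3100448333024.
Numerically: E[X] ≈ 1.103e+09.

E[X] = 3113510400 · (13/14)^{14} = 3420497300666614836525/3100448333024 ≈ 1.103e+09.


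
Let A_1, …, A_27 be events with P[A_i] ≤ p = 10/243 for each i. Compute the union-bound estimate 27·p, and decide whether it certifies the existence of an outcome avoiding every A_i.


Union bound: P[∪_{i=1}^{27} A_i] ≤ Σ_i P[A_i] ≤ 27·p = 27·(10/243) = 10/9.
Numerically: 10/9 ≈ 1.111111.
Is 10/9 < 1? NO.
Since the bound 10/9 is ≥ 1, the union bound is uninformative here; it does NOT by itself certify existence.

27·p = 10/9 ≈ 1.111111; existence NOT certified by the union bound.


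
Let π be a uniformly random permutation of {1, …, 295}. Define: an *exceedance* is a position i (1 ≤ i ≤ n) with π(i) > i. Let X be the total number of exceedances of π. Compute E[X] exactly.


Write X = Σ_{i=1}^{295} X_i, where X_i = 1_{π(i) > i}.
For each fixed i, π(i) is uniform over {1, …, 295} (marginal of a uniform permutation), so P[π(i) > i] = (n − i)/n. Summing: Σ_{i=1}^{295} (n − i)/n = (0 + 1 + … + 294)/295 = 295(295 − 1)/(2·295) = (295 − 1)/2.
Hence E[X] = Σ_{i=1}^{295} (295 − i)/295 = 147 ≈ 147.000.

E[X] = 147 = 147.000.


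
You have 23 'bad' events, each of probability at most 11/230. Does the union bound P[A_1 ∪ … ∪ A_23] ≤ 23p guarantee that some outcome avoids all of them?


Union bound: P[∪_{i=1}^{23} A_i] ≤ Σ_i P[A_i] ≤ 23·p = 23·(11/230) = 11/10.
Numerically: 11/10 ≈ 1.1000.
Is 11/10 < 1? NO.
Since the bound 11/10 is ≥ 1, the union bound is uninformative here; it does NOT by itself certify existence.

23·p = 11/10 ≈ 1.1000; existence NOT certified by the union bound.


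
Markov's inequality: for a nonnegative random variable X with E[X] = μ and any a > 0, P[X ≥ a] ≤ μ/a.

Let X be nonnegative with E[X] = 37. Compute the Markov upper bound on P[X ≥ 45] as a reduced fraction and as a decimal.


μ = E[X] = 37, a = 45.
Markov: P[X ≥ 45] ≤ μ/a = (37)/45 = 37/45.
Numerically: ≈ 0.822.
(Since a = 45 > μ = 37.000, the bound 37/45 is < 1 and informative.)

P[X ≥ 45] ≤ 37/45 ≈ 0.822.


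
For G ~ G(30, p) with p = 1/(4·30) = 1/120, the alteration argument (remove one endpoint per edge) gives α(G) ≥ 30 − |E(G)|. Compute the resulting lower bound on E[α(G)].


E[|E(G)|] = C(30, 2)·p = 435 · (1/120) = 29/8.
E[α(G)] ≥ n − E[|E(G)|] = 30 − 29/8 = 211/8.
Numerically: ≈ 26.375.
(This is only a lower bound; the true E[α(G)] may be larger.)

E[α(G)] ≥ 211/8 ≈ 26.375.


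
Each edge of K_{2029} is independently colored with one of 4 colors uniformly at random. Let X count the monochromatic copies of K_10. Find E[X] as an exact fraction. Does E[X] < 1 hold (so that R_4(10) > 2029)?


E[X] = C(2029, 10) · 4^{1 − 45} = 318720800295355682059574310 · 4^{−44} = 318720800295355682059574310/309485009821345068724781056.
As a reduced fraction: E[X] = 159360400147677841029787155/154742504910672534362390528 ≈ 1.02984.
Is E[X] < 1? NO.
Since E[X] ≥ 1, the first-moment bound is inconclusive at n = 2029; it does NOT by itself certify R_4(10) > 2029.

E[X] = 159360400147677841029787155/154742504910672534362390528 ≈ 1.02984; E[X] ≥ 1; first-moment method inconclusive here.


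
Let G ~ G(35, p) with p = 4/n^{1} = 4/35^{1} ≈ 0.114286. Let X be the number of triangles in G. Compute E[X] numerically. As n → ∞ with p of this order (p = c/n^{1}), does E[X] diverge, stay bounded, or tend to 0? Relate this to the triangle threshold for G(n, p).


Number of potential triangles: C(35, 3) = 6545.
Each occurs with probability p³ ≈ (0.114286)³ ≈ 1.49271137e-03.
By linearity: E[X] = C(35, 3)·p³ ≈ 6545 · 1.49271137e-03 ≈ 9.769796.
Here α = 1, so p = 4/n is exactly at the triangle threshold p ~ 1/n. Asymptotically E[X] → c³/6 = 4³/6 = 32/3 ≈ 10.666667, a bounded constant. In this regime the triangle count is asymptotically Poisson(c³/6).

E[X] ≈ 9.769796; in regime p = Θ(1/n^{1}) E[X] stays bounded (at the triangle threshold p ~ 1/n).


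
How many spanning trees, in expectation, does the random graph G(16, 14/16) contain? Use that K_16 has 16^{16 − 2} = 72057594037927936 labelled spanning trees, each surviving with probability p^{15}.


K_16 has 16^{16 − 2} = 72057594037927936 labelled spanning trees.
For each such spanning tree H, let X_H = 1 if all 15 edges of H are present in G. Then P[X_H = 1] = p^{15} = (7/8)^{15} = 4747561509943/35184372088832.
By linearity of expectation: E[X] = Σ_H E[X_H] = 72057594037927936 · p^{15} = 72057594037927936 · 4747561509943/35184372088832 = 9723005972363264.
Numerically: E[X] ≈ 9.72e+15.

E[X] = 72057594037927936 · (7/8)^{15} = 9723005972363264 ≈ 9.72e+15.


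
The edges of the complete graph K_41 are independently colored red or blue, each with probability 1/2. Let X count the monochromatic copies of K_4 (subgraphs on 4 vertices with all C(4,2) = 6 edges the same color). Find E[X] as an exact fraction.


Let X = Σ_S X_S over the C(41, 4) = 101270 subsets S of size 4, where X_S = 1 if the K_4 on S is monochromatic.
For a fixed S, the K_4 on S has C(4, 2) = 6 edges. P[all 6 edges red] = (1/2)^6, and likewise for blue, so P[monochromatic] = 2·(1/2)^6 = 2^{1 − 6} = 1/32.
By linearity of expectation: E[X] = C(41, 4) · 2^{1 − 6} = 101270 · 1/32 = 50635/16.
Numerically: E[X] ≈ 3164.6875.

E[X] = C(41,4)·2^(1−C(4,2)) = 50635/16 ≈ 3164.6875.


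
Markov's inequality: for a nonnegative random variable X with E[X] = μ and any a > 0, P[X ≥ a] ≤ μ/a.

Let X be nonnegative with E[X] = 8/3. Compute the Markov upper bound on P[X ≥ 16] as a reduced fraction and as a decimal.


μ = E[X] = 8/3, a = 16.
Markov: P[X ≥ 16] ≤ μ/a = (8/3)/16 = 1/6.
Numerically: ≈ 0.167.
(Since a = 16 > μ = 2.667, the bound 1/6 is < 1 and informative.)

P[X ≥ 16] ≤ 1/6 ≈ 0.167.


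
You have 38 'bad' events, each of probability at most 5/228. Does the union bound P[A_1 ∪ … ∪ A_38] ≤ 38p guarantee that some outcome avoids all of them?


Union bound: P[∪_{i=1}^{38} A_i] ≤ Σ_i P[A_i] ≤ 38·p = 38·(5/228) = 5/6.
Numerically: 5/6 ≈ 0.83333.
Is 5/6 < 1? YES.
Since P[∪ A_i] ≤ 5/6 < 1, the complement has P[∩ A_i^c] ≥ 1 − 5/6 = 1/6 > 0, so some outcome avoids every A_i.

38·p = 5/6 ≈ 0.83333; existence CERTIFIED by the union bound.


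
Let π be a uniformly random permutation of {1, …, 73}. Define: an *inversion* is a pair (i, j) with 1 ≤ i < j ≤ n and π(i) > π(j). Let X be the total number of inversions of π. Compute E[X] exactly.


Write X = Σ X_I over the C(73, 2) = 2628 pairs i < j, with X_I the indicator of one inversion.
There are 2628 indicators.
For each fixed pair i < j, the values π(i) and π(j) are two distinct elements of {1, …, 73} in uniformly random order; by symmetry P[π(i) > π(j)] = 1/2.
By linearity: E[X] = 2628 · (1/2) = C(73, 2) · (1/2) = 2628/2 = 1314 ≈ 1314.00000.

E[X] = 1314 = 1314.00000.


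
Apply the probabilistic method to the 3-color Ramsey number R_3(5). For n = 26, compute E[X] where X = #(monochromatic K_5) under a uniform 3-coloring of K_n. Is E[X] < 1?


E[X] = C(26, 5) · 3^{1 − 10} = 65780 · 3^{−9} = 65780/19683.
As a reduced fraction: E[X] = 65780/19683 ≈ 3.341970.
Is E[X] < 1? NO.
Since E[X] ≥ 1, the first-moment bound is inconclusive at n = 26; it does NOT by itself certify R_3(5) > 26.

E[X] = 65780/19683 ≈ 3.341970; E[X] ≥ 1; first-moment method inconclusive here.


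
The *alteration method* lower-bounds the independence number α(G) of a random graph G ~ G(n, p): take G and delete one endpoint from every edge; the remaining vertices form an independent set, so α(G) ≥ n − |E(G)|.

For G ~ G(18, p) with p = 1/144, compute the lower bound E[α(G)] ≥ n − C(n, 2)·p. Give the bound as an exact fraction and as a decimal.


E[|E(G)|] = C(18, 2)·p = 153 · (1/144) = 17/16.
E[α(G)] ≥ n − E[|E(G)|] = 18 − 17/16 = 271/16.
Numerically: ≈ 16.938.
(This is only a lower bound; the true E[α(G)] may be larger.)

E[α(G)] ≥ 271/16 ≈ 16.938.


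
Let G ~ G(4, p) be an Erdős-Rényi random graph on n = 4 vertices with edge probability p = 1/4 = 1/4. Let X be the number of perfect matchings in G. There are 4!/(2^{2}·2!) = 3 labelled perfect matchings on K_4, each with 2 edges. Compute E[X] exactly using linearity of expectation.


K_4 has 4!/(2^{2}·2!) = 3 labelled perfect matchings.
For each such perfect matching H, let X_H = 1 if all 2 edges of H are present in G. Then P[X_H = 1] = p^{2} = (1/4)^{2} = 1/16.
By linearity of expectation: E[X] = Σ_H E[X_H] = 3 · p^{2} = 3 · 1/16 = 3/16.
Numerically: E[X] ≈ 0.1875.

E[X] = 3 · (1/4)^{2} = 3/16 ≈ 0.1875.


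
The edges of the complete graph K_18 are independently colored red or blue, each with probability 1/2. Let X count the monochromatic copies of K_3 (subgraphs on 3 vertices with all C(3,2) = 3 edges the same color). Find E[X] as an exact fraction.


Let X = Σ_S X_S over the C(18, 3) = 816 subsets S of size 3, where X_S = 1 if the K_3 on S is monochromatic.
For a fixed S, the K_3 on S has C(3, 2) = 3 edges. P[all 3 edges red] = (1/2)^3, and likewise for blue, so P[monochromatic] = 2·(1/2)^3 = 2^{1 − 3} = 1/4.
Summing: E[X] = C(18, 3) · 2^{1 − 3} = 816 · 1/4 = 204.
Numerically: E[X] ≈ 204.000.

E[X] = C(18,3)·2^(1−C(3,2)) = 204 ≈ 204.000.


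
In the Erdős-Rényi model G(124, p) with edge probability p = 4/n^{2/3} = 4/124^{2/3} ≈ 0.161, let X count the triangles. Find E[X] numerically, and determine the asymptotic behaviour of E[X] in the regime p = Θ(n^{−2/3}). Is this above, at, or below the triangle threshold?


Number of potential triangles: C(124, 3) = 310124.
Each occurs with probability p³ ≈ (0.161)³ ≈ 4.16233e-03.
By linearity: E[X] = C(124, 3)·p³ ≈ 310124 · 4.16233e-03 ≈ 1290.839.
Since α = 2/3 < 1, p = c/n^{2/3} ≫ 1/n is above the triangle threshold p ~ 1/n. Asymptotically E[X] ~ (c³/6)·n^{3(1−α)} = (4³/6)·n^{1} → ∞; triangles are abundant w.h.p.

E[X] ≈ 1290.839; in regime p = Θ(1/n^{2/3}) E[X] diverges (above the triangle threshold p ~ 1/n).


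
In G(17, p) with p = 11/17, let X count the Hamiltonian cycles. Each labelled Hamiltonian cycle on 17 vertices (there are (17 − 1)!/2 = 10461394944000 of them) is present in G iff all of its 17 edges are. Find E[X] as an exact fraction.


K_17 has (17 − 1)!/2 = 10461394944000 labelled Hamiltonian cycles.
For each such Hamiltonian cycle H, let X_H = 1 if all 17 edges of H are present in G. Then P[X_H = 1] = p^{17} = (11/17)^{17} = 505447028499293771/827240261886336764177.
Summing the indicators: E[X] = Σ_H E[X_H] = 10461394944000 · p^{17} = 10461394944000 · 505447028499293771/827240261886336764177 = 5287680988402335763510093824000/827240261886336764177.
Numerically: E[X] ≈ 6.392e+09.

E[X] = 10461394944000 · (11/17)^{17} = 5287680988402335763510093824000/827240261886336764177 ≈ 6.392e+09.


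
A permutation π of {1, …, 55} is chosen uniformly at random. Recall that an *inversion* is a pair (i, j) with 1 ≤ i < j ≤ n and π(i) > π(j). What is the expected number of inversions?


Write X = Σ X_I over the C(55, 2) = 1485 pairs i < j, with X_I the indicator of one inversion.
There are 1485 indicators.
For each fixed pair i < j, the values π(i) and π(j) are two distinct elements of {1, …, 55} in uniformly random order; by symmetry P[π(i) > π(j)] = 1/2.
By linearity: E[X] = 1485 · (1/2) = C(55, 2) · (1/2) = 1485/2 = 1485/2 ≈ 742.50000.

E[X] = 1485/2 = 742.50000.


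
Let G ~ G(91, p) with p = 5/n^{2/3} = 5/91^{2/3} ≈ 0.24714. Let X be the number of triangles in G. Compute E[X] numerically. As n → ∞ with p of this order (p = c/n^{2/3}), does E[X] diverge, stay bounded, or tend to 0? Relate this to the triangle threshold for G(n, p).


Number of potential triangles: C(91, 3) = 121485.
Each occurs with probability p³ ≈ (0.24714)³ ≈ 1.5094795e-02.
By linearity: E[X] = C(91, 3)·p³ ≈ 121485 · 1.5094795e-02 ≈ 1833.79121.
Since α = 2/3 < 1, p = c/n^{2/3} ≫ 1/n is above the triangle threshold p ~ 1/n. Asymptotically E[X] ~ (c³/6)·n^{3(1−α)} = (5³/6)·n^{1} → ∞; triangles are abundant w.h.p.

E[X] ≈ 1833.79121; in regime p = Θ(1/n^{2/3}) E[X] diverges (above the triangle threshold p ~ 1/n).


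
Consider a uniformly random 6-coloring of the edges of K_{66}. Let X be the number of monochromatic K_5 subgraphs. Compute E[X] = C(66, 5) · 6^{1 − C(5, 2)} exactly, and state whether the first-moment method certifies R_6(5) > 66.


E[X] = C(66, 5) · 6^{1 − 10} = 8936928 · 6^{−9} = 8936928/10077696.
As a reduced fraction: E[X] = 31031/34992 ≈ 0.8868.
Is E[X] < 1? YES.
Since E[X] < 1, there exists a 6-coloring of K_{66} with no monochromatic K_5; hence R_6(5) > 66.

E[X] = 31031/34992 ≈ 0.8868; E[X] < 1, so R_6(5) > 66.


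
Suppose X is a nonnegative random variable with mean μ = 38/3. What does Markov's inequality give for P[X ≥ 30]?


μ = E[X] = 38/3, a = 30.
Markov: P[X ≥ 30] ≤ μ/a = (38/3)/30 = 19/45.
Numerically: ≈ 0.422222.
(Since a = 30 > μ = 12.666667, the bound 19/45 is < 1 and informative.)

P[X ≥ 30] ≤ 19/45 ≈ 0.422222.


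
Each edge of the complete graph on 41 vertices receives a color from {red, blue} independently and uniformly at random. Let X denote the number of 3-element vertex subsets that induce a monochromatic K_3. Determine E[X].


Let X = Σ_S X_S over the C(41, 3) = 10660 subsets S of size 3, where X_S = 1 if the K_3 on S is monochromatic.
For a fixed S, the K_3 on S has C(3, 2) = 3 edges. P[all 3 edges red] = (1/2)^3, and likewise for blue, so P[monochromatic] = 2·(1/2)^3 = 2^{1 − 3} = 1/4.
By linearity of expectation: E[X] = C(41, 3) · 2^{1 − 3} = 10660 · 1/4 = 2665.
Numerically: E[X] ≈ 2665.000000.

E[X] = C(41,3)·2^(1−C(3,2)) = 2665 ≈ 2665.000000.


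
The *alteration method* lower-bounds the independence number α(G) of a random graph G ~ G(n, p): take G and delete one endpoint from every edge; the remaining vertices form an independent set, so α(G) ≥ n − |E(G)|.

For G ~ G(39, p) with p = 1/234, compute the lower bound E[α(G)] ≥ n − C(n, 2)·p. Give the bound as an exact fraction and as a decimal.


E[|E(G)|] = C(39, 2)·p = 741 · (1/234) = 19/6.
E[α(G)] ≥ n − E[|E(G)|] = 39 − 19/6 = 215/6.
Numerically: ≈ 35.833333.
(This is only a lower bound; the true E[α(G)] may be larger.)

E[α(G)] ≥ 215/6 ≈ 35.833333.


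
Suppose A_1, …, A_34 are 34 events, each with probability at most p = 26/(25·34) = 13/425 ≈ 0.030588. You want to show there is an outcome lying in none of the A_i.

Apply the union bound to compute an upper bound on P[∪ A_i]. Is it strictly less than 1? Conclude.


Union bound: P[∪_{i=1}^{34} A_i] ≤ Σ_i P[A_i] ≤ 34·p = 34·(13/425) = 26/25.
Numerically: 26/25 ≈ 1.040000.
Is 26/25 < 1? NO.
Since the bound 26/25 is ≥ 1, the union bound is uninformative here; it does NOT by itself certify existence.

34·p = 26/25 ≈ 1.040000; existence NOT certified by the union bound.


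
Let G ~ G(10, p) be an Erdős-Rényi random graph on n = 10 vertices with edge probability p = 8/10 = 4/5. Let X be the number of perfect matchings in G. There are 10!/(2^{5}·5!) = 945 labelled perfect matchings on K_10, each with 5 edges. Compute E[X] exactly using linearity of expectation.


K_10 has 10!/(2^{5}·5!) = 945 labelled perfect matchings.
For each such perfect matching H, let X_H = 1 if all 5 edges of H are present in G. Then P[X_H = 1] = p^{5} = (4/5)^{5} = 1024/3125.
By linearity: E[X] = Σ_H E[X_H] = 945 · p^{5} = 945 · 1024/3125 = 193536/625.
Numerically: E[X] ≈ 309.66.

E[X] = 945 · (4/5)^{5} = 193536/625 ≈ 309.66.


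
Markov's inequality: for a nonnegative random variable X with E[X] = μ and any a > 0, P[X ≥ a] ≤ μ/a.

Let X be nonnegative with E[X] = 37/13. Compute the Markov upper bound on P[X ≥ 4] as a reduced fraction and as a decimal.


μ = E[X] = 37/13, a = 4.
Markov: P[X ≥ 4] ≤ μ/a = (37/13)/4 = 37/52.
Numerically: ≈ 0.712.
(Since a = 4 > μ = 2.846, the bound 37/52 is < 1 and informative.)

P[X ≥ 4] ≤ 37/52 ≈ 0.712.


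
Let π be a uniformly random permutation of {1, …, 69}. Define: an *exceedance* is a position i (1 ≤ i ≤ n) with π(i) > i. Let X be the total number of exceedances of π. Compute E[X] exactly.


Write X = Σ_{i=1}^{69} X_i, where X_i = 1_{π(i) > i}.
For each fixed i, π(i) is uniform over {1, …, 69} (marginal of a uniform permutation), so P[π(i) > i] = (n − i)/n. Summing: Σ_{i=1}^{69} (n − i)/n = (0 + 1 + … + 68)/69 = 69(69 − 1)/(2·69) = (69 − 1)/2.
Hence E[X] = Σ_{i=1}^{69} (69 − i)/69 = 34 ≈ 34.00000.

E[X] = 34 = 34.00000.


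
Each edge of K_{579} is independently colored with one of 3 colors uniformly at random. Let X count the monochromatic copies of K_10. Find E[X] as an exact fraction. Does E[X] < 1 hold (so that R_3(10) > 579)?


E[X] = C(579, 10) · 3^{1 − 45} = 1079152988140386124680 · 3^{−44} = 1079152988140386124680/984770902183611232881.
As a reduced fraction: E[X] = 359717662713462041560/328256967394537077627 ≈ 1.095842.
Is E[X] < 1? NO.
Since E[X] ≥ 1, the first-moment bound is inconclusive at n = 579; it does NOT by itself certify R_3(10) > 579.

E[X] = 359717662713462041560/328256967394537077627 ≈ 1.095842; E[X] ≥ 1; first-moment method inconclusive here.


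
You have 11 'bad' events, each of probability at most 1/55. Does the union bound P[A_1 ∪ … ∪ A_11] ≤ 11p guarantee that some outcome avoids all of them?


Union bound: P[∪_{i=1}^{11} A_i] ≤ Σ_i P[A_i] ≤ 11·p = 11·(1/55) = 1/5.
Numerically: 1/5 ≈ 0.2000.
Is 1/5 < 1? YES.
Since P[∪ A_i] ≤ 1/5 < 1, the complement has P[∩ A_i^c] ≥ 1 − 1/5 = 4/5 > 0, so some outcome avoids every A_i.

11·p = 1/5 ≈ 0.2000; existence CERTIFIED by the union bound.


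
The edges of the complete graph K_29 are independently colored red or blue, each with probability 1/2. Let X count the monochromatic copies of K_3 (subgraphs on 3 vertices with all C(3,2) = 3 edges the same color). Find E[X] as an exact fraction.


Let X = Σ_S X_S over the C(29, 3) = 3654 subsets S of size 3, where X_S = 1 if the K_3 on S is monochromatic.
For a fixed S, the K_3 on S has C(3, 2) = 3 edges. P[all 3 edges red] = (1/2)^3, and likewise for blue, so P[monochromatic] = 2·(1/2)^3 = 2^{1 − 3} = 1/4.
By linearity of expectation: E[X] = C(29, 3) · 2^{1 − 3} = 3654 · 1/4 = 1827/2.
Numerically: E[X] ≈ 913.500.

E[X] = C(29,3)·2^(1−C(3,2)) = 1827/2 ≈ 913.500.


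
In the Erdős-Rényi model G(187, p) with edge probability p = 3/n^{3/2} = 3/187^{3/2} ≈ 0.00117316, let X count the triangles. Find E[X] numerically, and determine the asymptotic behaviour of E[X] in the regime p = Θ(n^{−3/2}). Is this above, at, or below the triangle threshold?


Number of potential triangles: C(187, 3) = 1072445.
Each occurs with probability p³ ≈ (0.00117316)³ ≈ 1.61464308e-09.
By linearity: E[X] = C(187, 3)·p³ ≈ 1072445 · 1.61464308e-09 ≈ 0.001732.
Since α = 3/2 > 1, p = c/n^{3/2} = o(1/n) is below the triangle threshold p ~ 1/n. Asymptotically E[X] ~ (c³/6)·n^{3(1−α)} = (3³/6)·n^{-1.5} → 0, so by Markov's inequality G has no triangles w.h.p.

E[X] ≈ 0.001732; in regime p = Θ(1/n^{3/2}) E[X] tends to 0 (below the triangle threshold p ~ 1/n).


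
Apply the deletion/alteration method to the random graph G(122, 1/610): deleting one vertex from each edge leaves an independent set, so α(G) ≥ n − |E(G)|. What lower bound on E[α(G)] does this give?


E[|E(G)|] = C(122, 2)·p = 7381 · (1/610) = 121/10.
E[α(G)] ≥ n − E[|E(G)|] = 122 − 121/10 = 1099/10.
Numerically: ≈ 109.900.
(This is only a lower bound; the true E[α(G)] may be larger.)

E[α(G)] ≥ 1099/10 ≈ 109.900.


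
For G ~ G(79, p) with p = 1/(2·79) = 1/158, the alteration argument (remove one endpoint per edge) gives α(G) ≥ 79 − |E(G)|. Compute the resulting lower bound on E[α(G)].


E[|E(G)|] = C(79, 2)·p = 3081 · (1/158) = 39/2.
E[α(G)] ≥ n − E[|E(G)|] = 79 − 39/2 = 119/2.
Numerically: ≈ 59.5000.
(This is only a lower bound; the true E[α(G)] may be larger.)

E[α(G)] ≥ 119/2 ≈ 59.5000.


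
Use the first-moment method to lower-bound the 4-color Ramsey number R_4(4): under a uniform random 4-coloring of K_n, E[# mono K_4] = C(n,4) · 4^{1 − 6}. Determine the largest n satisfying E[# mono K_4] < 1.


We need C(n, 4) · 4^{1 − 6} < 1, i.e. C(n, 4) < 4^{6 − 1} = 1024.
Check values of n near the boundary:
  n = 11: C(11, 4) = 330; 330 < 1024? YES
  n = 12: C(12, 4) = 495; 495 < 1024? YES
  n = 13: C(13, 4) = 715; 715 < 1024? YES
  n = 14: C(14, 4) = 1001; 1001 < 1024? YES
  n = 15: C(15, 4) = 1365; 1365 < 1024? NO
  n = 16: C(16, 4) = 1820; 1820 < 1024? NO
  n = 17: C(17, 4) = 2380; 2380 < 1024? NO
The largest n with C(n, 4) < 1024 is n = 14 (where E[X] = 1001/1024 ≈ 0.9775). Hence R_4(4) > 14, i.e. R_4(4) ≥ 15.

Largest n = 14; hence R_4(4) > 14.


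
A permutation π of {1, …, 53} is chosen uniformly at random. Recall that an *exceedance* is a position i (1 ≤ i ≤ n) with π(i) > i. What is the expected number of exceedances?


Write X = Σ_{i=1}^{53} X_i, where X_i = 1_{π(i) > i}.
For each fixed i, π(i) is uniform over {1, …, 53} (marginal of a uniform permutation), so P[π(i) > i] = (n − i)/n. Summing: Σ_{i=1}^{53} (n − i)/n = (0 + 1 + … + 52)/53 = 53(53 − 1)/(2·53) = (53 − 1)/2.
Hence E[X] = Σ_{i=1}^{53} (53 − i)/53 = 26 ≈ 26.000000.

E[X] = 26 = 26.000000.


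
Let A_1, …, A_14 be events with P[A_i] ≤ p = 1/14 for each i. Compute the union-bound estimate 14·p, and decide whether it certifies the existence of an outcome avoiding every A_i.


Union bound: P[∪_{i=1}^{14} A_i] ≤ Σ_i P[A_i] ≤ 14·p = 14·(1/14) = 1.
Numerically: 1 ≈ 1.0000.
Is 1 < 1? NO.
Since the bound 1 is ≥ 1, the union bound is uninformative here; it does NOT by itself certify existence.

14·p = 1 ≈ 1.0000; existence NOT certified by the union bound.


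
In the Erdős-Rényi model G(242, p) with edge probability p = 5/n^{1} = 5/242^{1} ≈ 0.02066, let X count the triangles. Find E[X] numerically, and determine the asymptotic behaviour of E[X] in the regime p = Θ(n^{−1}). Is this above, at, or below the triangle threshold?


Number of potential triangles: C(242, 3) = 2332880.
Each occurs with probability p³ ≈ (0.02066)³ ≈ 8.819905e-06.
By linearity: E[X] = C(242, 3)·p³ ≈ 2332880 · 8.819905e-06 ≈ 20.5758.
Here α = 1, so p = 5/n is exactly at the triangle threshold p ~ 1/n. Asymptotically E[X] → c³/6 = 5³/6 = 125/6 ≈ 20.8333, a bounded constant. In this regime the triangle count is asymptotically Poisson(c³/6).

E[X] ≈ 20.5758; in regime p = Θ(1/n^{1}) E[X] stays bounded (at the triangle threshold p ~ 1/n).


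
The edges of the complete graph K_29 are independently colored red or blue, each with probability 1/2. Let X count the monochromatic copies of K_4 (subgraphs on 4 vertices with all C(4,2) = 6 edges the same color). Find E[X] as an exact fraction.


Let X = Σ_S X_S over the C(29, 4) = 23751 subsets S of size 4, where X_S = 1 if the K_4 on S is monochromatic.
For a fixed S, the K_4 on S has C(4, 2) = 6 edges. P[all 6 edges red] = (1/2)^6, and likewise for blue, so P[monochromatic] = 2·(1/2)^6 = 2^{1 − 6} = 1/32.
By linearity of expectation: E[X] = C(29, 4) · 2^{1 − 6} = 23751 · 1/32 = 23751/32.
Numerically: E[X] ≈ 742.21875.

E[X] = C(29,4)·2^(1−C(4,2)) = 23751/32 ≈ 742.21875.


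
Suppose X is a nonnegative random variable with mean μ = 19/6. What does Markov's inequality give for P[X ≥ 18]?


μ = E[X] = 19/6, a = 18.
Markov: P[X ≥ 18] ≤ μ/a = (19/6)/18 = 19/108.
Numerically: ≈ 0.17593.
(Since a = 18 > μ = 3.16667, the bound 19/108 is < 1 and informative.)

P[X ≥ 18] ≤ 19/108 ≈ 0.17593.


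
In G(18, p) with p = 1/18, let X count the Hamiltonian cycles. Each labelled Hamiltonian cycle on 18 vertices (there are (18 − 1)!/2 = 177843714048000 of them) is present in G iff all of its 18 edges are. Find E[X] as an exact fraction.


K_18 has (18 − 1)!/2 = 177843714048000 labelled Hamiltonian cycles.
For each such Hamiltonian cycle H, let X_H = 1 if all 18 edges of H are present in G. Then P[X_H = 1] = p^{18} = (1/18)^{18} = 1/39346408075296537575424.
Summing the indicators: E[X] = Σ_H E[X_H] = 177843714048000 · p^{18} = 177843714048000 · 1/39346408075296537575424 = 14889875/3294258113514384.
Numerically: E[X] ≈ 4.51995e-09.

E[X] = 177843714048000 · (1/18)^{18} = 14889875/3294258113514384 ≈ 4.51995e-09.


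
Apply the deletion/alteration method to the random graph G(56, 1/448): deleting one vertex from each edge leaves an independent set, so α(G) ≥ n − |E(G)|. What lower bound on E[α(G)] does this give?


E[|E(G)|] = C(56, 2)·p = 1540 · (1/448) = 55/16.
E[α(G)] ≥ n − E[|E(G)|] = 56 − 55/16 = 841/16.
Numerically: ≈ 52.5625.
(This is only a lower bound; the true E[α(G)] may be larger.)

E[α(G)] ≥ 841/16 ≈ 52.5625.


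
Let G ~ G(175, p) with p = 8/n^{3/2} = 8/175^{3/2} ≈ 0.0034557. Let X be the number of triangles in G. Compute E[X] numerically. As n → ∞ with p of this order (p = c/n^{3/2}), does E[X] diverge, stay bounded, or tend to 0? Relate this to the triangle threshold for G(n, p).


Number of potential triangles: C(175, 3) = 877975.
Each occurs with probability p³ ≈ (0.0034557)³ ≈ 4.1266605e-08.
By linearity: E[X] = C(175, 3)·p³ ≈ 877975 · 4.1266605e-08 ≈ 0.03623.
Since α = 3/2 > 1, p = c/n^{3/2} = o(1/n) is below the triangle threshold p ~ 1/n. Asymptotically E[X] ~ (c³/6)·n^{3(1−α)} = (8³/6)·n^{-1.5} → 0, so by Markov's inequality G has no triangles w.h.p.

E[X] ≈ 0.03623; in regime p = Θ(1/n^{3/2}) E[X] tends to 0 (below the triangle threshold p ~ 1/n).


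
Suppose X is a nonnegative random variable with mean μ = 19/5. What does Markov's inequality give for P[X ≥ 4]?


μ = E[X] = 19/5, a = 4.
Markov: P[X ≥ 4] ≤ μ/a = (19/5)/4 = 19/20.
Numerically: ≈ 0.950000.
(Since a = 4 > μ = 3.800000, the bound 19/20 is < 1 and informative.)

P[X ≥ 4] ≤ 19/20 ≈ 0.950000.


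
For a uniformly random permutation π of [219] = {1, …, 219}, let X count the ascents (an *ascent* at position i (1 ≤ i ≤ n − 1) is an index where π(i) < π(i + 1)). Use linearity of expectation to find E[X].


Write X = Σ X_I over i = 1, …, 218, with X_I the indicator of one ascent.
There are 218 indicators.
For each fixed i, the pair (π(i), π(i+1)) is a uniformly random ordered pair of distinct values from {1, …, 219}; by symmetry P[π(i) < π(i+1)] = 1/2.
By linearity: E[X] = 218 · (1/2) = (219 − 1) · (1/2) = 109 ≈ 109.000.

E[X] = 109 = 109.000.


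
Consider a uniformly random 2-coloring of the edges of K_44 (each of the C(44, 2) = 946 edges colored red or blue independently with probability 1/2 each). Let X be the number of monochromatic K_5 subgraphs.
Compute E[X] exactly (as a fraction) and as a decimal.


Let X = Σ_S X_S over the C(44, 5) = 1086008 subsets S of size 5, where X_S = 1 if the K_5 on S is monochromatic.
For a fixed S, the K_5 on S has C(5, 2) = 10 edges. P[all 10 edges red] = (1/2)^10, and likewise for blue, so P[monochromatic] = 2·(1/2)^10 = 2^{1 − 10} = 1/512.
Summing: E[X] = C(44, 5) · 2^{1 − 10} = 1086008 · 1/512 = 135751/64.
Numerically: E[X] ≈ 2121.109375.

E[X] = C(44,5)·2^(1−C(5,2)) = 135751/64 ≈ 2121.109375.


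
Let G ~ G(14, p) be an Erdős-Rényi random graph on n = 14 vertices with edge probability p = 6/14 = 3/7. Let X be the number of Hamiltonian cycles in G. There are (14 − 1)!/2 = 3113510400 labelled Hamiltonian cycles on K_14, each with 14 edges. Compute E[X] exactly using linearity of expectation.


K_14 has (14 − 1)!/2 = 3113510400 labelled Hamiltonian cycles.
For each such Hamiltonian cycle H, let X_H = 1 if all 14 edges of H are present in G. Then P[X_H = 1] = p^{14} = (3/7)^{14} = 4782969/678223072849.
Summing the indicators: E[X] = Σ_H E[X_H] = 3113510400 · p^{14} = 3113510400 · 4782969/678223072849 = 2127403389196800/96889010407.
Numerically: E[X] ≈ 2.2e+04.

E[X] = 3113510400 · (3/7)^{14} = 2127403389196800/96889010407 ≈ 2.2e+04.


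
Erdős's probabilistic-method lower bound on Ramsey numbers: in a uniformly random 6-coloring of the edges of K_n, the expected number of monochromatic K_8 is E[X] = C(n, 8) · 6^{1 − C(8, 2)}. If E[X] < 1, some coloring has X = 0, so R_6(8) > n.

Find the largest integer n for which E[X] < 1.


We need C(n, 8) · 6^{1 − 28} < 1, i.e. C(n, 8) < 6^{28 − 1} = 1023490369077469249536.
Check values of n near the boundary:
  n = 1591: C(1591, 8) = 1000427749141189953870; 1000427749141189953870 < 1023490369077469249536? YES
  n = 1592: C(1592, 8) = 1005480414540892933435; 1005480414540892933435 < 1023490369077469249536? YES
  n = 1593: C(1593, 8) = 1010555394551193970323; 1010555394551193970323 < 1023490369077469249536? YES
  n = 1594: C(1594, 8) = 1015652773590544255167; 1015652773590544255167 < 1023490369077469249536? YES
  n = 1595: C(1595, 8) = 1020772636343363633895; 1020772636343363633895 < 1023490369077469249536? YES
  n = 1596: C(1596, 8) = 1025915067760710553965; 1025915067760710553965 < 1023490369077469249536? NO
  n = 1597: C(1597, 8) = 1031080153060953275445; 1031080153060953275445 < 1023490369077469249536? NO
  n = 1598: C(1598, 8) = 1036267977730442348529; 1036267977730442348529 < 1023490369077469249536? NO
The largest n with C(n, 8) < 1023490369077469249536 is n = 1595 (where E[X] = 113419181815929292655/113721152119718805504 ≈ 0.997345). Hence R_6(8) > 1595, i.e. R_6(8) ≥ 1596.

Largest n = 1595; hence R_6(8) > 1595.


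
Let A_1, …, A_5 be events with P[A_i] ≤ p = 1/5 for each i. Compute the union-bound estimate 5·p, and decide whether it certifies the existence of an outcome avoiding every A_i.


Union bound: P[∪_{i=1}^{5} A_i] ≤ Σ_i P[A_i] ≤ 5·p = 5·(1/5) = 1.
Numerically: 1 ≈ 1.000000.
Is 1 < 1? NO.
Since the bound 1 is ≥ 1, the union bound is uninformative here; it does NOT by itself certify existence.

5·p = 1 ≈ 1.000000; existence NOT certified by the union bound.


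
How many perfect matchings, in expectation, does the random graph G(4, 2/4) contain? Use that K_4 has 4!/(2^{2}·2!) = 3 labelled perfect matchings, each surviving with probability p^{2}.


K_4 has 4!/(2^{2}·2!) = 3 labelled perfect matchings.
For each such perfect matching H, let X_H = 1 if all 2 edges of H are present in G. Then P[X_H = 1] = p^{2} = (1/2)^{2} = 1/4.
By linearity of expectation: E[X] = Σ_H E[X_H] = 3 · p^{2} = 3 · 1/4 = 3/4.
Numerically: E[X] ≈ 0.75.

E[X] = 3 · (1/2)^{2} = 3/4 ≈ 0.75.


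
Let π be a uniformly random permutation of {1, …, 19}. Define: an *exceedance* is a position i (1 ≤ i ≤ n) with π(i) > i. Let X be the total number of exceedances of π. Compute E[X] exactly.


Write X = Σ_{i=1}^{19} X_i, where X_i = 1_{π(i) > i}.
For each fixed i, π(i) is uniform over {1, …, 19} (marginal of a uniform permutation), so P[π(i) > i] = (n − i)/n. Summing: Σ_{i=1}^{19} (n − i)/n = (0 + 1 + … + 18)/19 = 19(19 − 1)/(2·19) = (19 − 1)/2.
Hence E[X] = Σ_{i=1}^{19} (19 − i)/19 = 9 ≈ 9.0000.

E[X] = 9 = 9.0000.


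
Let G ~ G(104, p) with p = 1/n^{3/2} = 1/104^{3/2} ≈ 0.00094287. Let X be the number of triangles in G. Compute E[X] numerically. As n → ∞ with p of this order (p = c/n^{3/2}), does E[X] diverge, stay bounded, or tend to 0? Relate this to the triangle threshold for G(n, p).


Number of potential triangles: C(104, 3) = 182104.
Each occurs with probability p³ ≈ (0.00094287)³ ≈ 8.3820447e-10.
By linearity: E[X] = C(104, 3)·p³ ≈ 182104 · 8.3820447e-10 ≈ 0.00015.
Since α = 3/2 > 1, p = c/n^{3/2} = o(1/n) is below the triangle threshold p ~ 1/n. Asymptotically E[X] ~ (c³/6)·n^{3(1−α)} = (1³/6)·n^{-1.5} → 0, so by Markov's inequality G has no triangles w.h.p.

E[X] ≈ 0.00015; in regime p = Θ(1/n^{3/2}) E[X] tends to 0 (below the triangle threshold p ~ 1/n).


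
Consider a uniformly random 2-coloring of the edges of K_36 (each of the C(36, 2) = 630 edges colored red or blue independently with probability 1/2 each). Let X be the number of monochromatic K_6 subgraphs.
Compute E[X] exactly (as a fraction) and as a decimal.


Let X = Σ_S X_S over the C(36, 6) = 1947792 subsets S of size 6, where X_S = 1 if the K_6 on S is monochromatic.
For a fixed S, the K_6 on S has C(6, 2) = 15 edges. P[all 15 edges red] = (1/2)^15, and likewise for blue, so P[monochromatic] = 2·(1/2)^15 = 2^{1 − 15} = 1/16384.
By linearity: E[X] = C(36, 6) · 2^{1 − 15} = 1947792 · 1/16384 = 121737/1024.
Numerically: E[X] ≈ 118.88379.

E[X] = C(36,6)·2^(1−C(6,2)) = 121737/1024 ≈ 118.88379.


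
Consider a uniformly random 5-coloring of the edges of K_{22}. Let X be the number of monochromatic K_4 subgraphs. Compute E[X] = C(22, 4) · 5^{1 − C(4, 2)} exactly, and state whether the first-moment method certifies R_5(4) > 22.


E[X] = C(22, 4) · 5^{1 − 6} = 7315 · 5^{−5} = 7315/3125.
As a reduced fraction: E[X] = 1463/625 ≈ 2.34080.
Is E[X] < 1? NO.
Since E[X] ≥ 1, the first-moment bound is inconclusive at n = 22; it does NOT by itself certify R_5(4) > 22.

E[X] = 1463/625 ≈ 2.34080; E[X] ≥ 1; first-moment method inconclusive here.


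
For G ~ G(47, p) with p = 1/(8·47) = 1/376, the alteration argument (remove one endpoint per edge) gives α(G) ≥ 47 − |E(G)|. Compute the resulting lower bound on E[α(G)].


E[|E(G)|] = C(47, 2)·p = 1081 · (1/376) = 23/8.
E[α(G)] ≥ n − E[|E(G)|] = 47 − 23/8 = 353/8.
Numerically: ≈ 44.125000.
(This is only a lower bound; the true E[α(G)] may be larger.)

E[α(G)] ≥ 353/8 ≈ 44.125000.


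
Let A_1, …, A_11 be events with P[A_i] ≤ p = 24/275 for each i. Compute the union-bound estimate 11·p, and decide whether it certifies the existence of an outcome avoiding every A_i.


Union bound: P[∪_{i=1}^{11} A_i] ≤ Σ_i P[A_i] ≤ 11·p = 11·(24/275) = 24/25.
Numerically: 24/25 ≈ 0.960.
Is 24/25 < 1? YES.
Since P[∪ A_i] ≤ 24/25 < 1, the complement has P[∩ A_i^c] ≥ 1 − 24/25 = 1/25 > 0, so some outcome avoids every A_i.

11·p = 24/25 ≈ 0.960; existence CERTIFIED by the union bound.


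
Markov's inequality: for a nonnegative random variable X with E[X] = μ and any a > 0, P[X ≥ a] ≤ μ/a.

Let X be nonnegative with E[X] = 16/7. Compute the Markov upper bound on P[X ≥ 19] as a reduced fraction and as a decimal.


μ = E[X] = 16/7, a = 19.
Markov: P[X ≥ 19] ≤ μ/a = (16/7)/19 = 16/133.
Numerically: ≈ 0.12030.
(Since a = 19 > μ = 2.28571, the bound 16/133 is < 1 and informative.)

P[X ≥ 19] ≤ 16/133 ≈ 0.12030.


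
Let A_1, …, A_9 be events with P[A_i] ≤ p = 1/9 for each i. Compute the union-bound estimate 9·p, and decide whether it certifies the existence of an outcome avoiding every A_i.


Union bound: P[∪_{i=1}^{9} A_i] ≤ Σ_i P[A_i] ≤ 9·p = 9·(1/9) = 1.
Numerically: 1 ≈ 1.000.
Is 1 < 1? NO.
Since the bound 1 is ≥ 1, the union bound is uninformative here; it does NOT by itself certify existence.

9·p = 1 ≈ 1.000; existence NOT certified by the union bound.


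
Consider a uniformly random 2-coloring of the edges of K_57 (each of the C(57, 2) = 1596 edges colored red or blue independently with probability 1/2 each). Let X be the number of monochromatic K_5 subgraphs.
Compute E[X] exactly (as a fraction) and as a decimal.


Let X = Σ_S X_S over the C(57, 5) = 4187106 subsets S of size 5, where X_S = 1 if the K_5 on S is monochromatic.
For a fixed S, the K_5 on S has C(5, 2) = 10 edges. P[all 10 edges red] = (1/2)^10, and likewise for blue, so P[monochromatic] = 2·(1/2)^10 = 2^{1 − 10} = 1/512.
By linearity of expectation: E[X] = C(57, 5) · 2^{1 − 10} = 4187106 · 1/512 = 2093553/256.
Numerically: E[X] ≈ 8177.94141.

E[X] = C(57,5)·2^(1−C(5,2)) = 2093553/256 ≈ 8177.94141.


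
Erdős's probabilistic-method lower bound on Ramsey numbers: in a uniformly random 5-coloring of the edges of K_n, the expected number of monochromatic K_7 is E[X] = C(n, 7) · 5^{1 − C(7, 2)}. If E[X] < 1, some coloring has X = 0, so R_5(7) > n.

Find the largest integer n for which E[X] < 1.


We need C(n, 7) · 5^{1 − 21} < 1, i.e. C(n, 7) < 5^{21 − 1} = 95367431640625.
Check values of n near the boundary:
  n = 333: C(333, 7) = 84549532139028; 84549532139028 < 95367431640625? YES
  n = 334: C(334, 7) = 86359460961576; 86359460961576 < 95367431640625? YES
  n = 335: C(335, 7) = 88202498238195; 88202498238195 < 95367431640625? YES
  n = 336: C(336, 7) = 90079147136880; 90079147136880 < 95367431640625? YES
  n = 337: C(337, 7) = 91989916924632; 91989916924632 < 95367431640625? YES
  n = 338: C(338, 7) = 93935323022736; 93935323022736 < 95367431640625? YES
  n = 339: C(339, 7) = 95915887062372; 95915887062372 < 95367431640625? NO
The largest n with C(n, 7) < 95367431640625 is n = 338 (where E[X] = 93935323022736/95367431640625 ≈ 0.98498). Hence R_5(7) > 338, i.e. R_5(7) ≥ 339.

Largest n = 338; hence R_5(7) > 338.


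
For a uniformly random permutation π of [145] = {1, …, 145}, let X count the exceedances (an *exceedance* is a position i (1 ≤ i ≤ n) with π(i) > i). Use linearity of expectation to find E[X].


Write X = Σ_{i=1}^{145} X_i, where X_i = 1_{π(i) > i}.
For each fixed i, π(i) is uniform over {1, …, 145} (marginal of a uniform permutation), so P[π(i) > i] = (n − i)/n. Summing: Σ_{i=1}^{145} (n − i)/n = (0 + 1 + … + 144)/145 = 145(145 − 1)/(2·145) = (145 − 1)/2.
Hence E[X] = Σ_{i=1}^{145} (145 − i)/145 = 72 ≈ 72.000.

E[X] = 72 = 72.000.


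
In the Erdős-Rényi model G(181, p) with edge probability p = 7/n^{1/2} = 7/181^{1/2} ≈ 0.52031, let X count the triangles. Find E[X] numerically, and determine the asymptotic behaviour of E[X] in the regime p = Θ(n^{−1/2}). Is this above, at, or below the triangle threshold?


Number of potential triangles: C(181, 3) = 971970.
Each occurs with probability p³ ≈ (0.52031)³ ≈ 1.4085629e-01.
By linearity: E[X] = C(181, 3)·p³ ≈ 971970 · 1.4085629e-01 ≈ 136908.09209.
Since α = 1/2 < 1, p = c/n^{1/2} ≫ 1/n is above the triangle threshold p ~ 1/n. Asymptotically E[X] ~ (c³/6)·n^{3(1−α)} = (7³/6)·n^{1.5} → ∞; triangles are abundant w.h.p.

E[X] ≈ 136908.09209; in regime p = Θ(1/n^{1/2}) E[X] diverges (above the triangle threshold p ~ 1/n).


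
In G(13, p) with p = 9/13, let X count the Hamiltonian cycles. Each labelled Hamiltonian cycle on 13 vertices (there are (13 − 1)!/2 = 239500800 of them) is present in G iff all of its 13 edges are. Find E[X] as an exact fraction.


K_13 has (13 − 1)!/2 = 239500800 labelled Hamiltonian cycles.
For each such Hamiltonian cycle H, let X_H = 1 if all 13 edges of H are present in G. Then P[X_H = 1] = p^{13} = (9/13)^{13} = 2541865828329/302875106592253.
By linearity of expectation: E[X] = Σ_H E[X_H] = 239500800 · p^{13} = 239500800 · 2541865828329/302875106592253 = 608778899377458163200/302875106592253.
Numerically: E[X] ≈ 2.01e+06.

E[X] = 239500800 · (9/13)^{13} = 608778899377458163200/302875106592253 ≈ 2.01e+06.
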